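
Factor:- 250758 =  - 2^1*3^2*13931^1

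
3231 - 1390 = 1841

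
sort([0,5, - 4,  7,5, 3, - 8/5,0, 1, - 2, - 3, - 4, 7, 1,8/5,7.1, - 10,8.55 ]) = [-10, - 4,-4 ,-3,-2,  -  8/5,0,  0,1 , 1,8/5,3,5, 5, 7, 7, 7.1,  8.55]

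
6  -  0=6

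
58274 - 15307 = 42967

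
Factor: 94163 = 17^1*29^1*191^1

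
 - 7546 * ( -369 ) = 2784474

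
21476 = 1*21476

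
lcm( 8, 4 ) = 8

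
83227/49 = 1698 + 25/49=   1698.51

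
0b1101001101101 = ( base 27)97f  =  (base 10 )6765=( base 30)7FF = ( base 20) GI5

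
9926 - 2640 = 7286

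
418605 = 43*9735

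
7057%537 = 76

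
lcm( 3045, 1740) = 12180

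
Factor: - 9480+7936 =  - 2^3*193^1 = - 1544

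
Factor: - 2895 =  - 3^1*5^1 *193^1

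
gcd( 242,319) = 11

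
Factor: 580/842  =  290/421 = 2^1*5^1*29^1*421^(-1 ) 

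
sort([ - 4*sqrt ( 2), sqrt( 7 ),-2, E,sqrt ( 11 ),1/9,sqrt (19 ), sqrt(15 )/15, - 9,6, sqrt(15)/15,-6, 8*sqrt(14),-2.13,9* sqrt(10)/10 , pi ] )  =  [ - 9, - 6, - 4*sqrt ( 2), - 2.13 , - 2, 1/9, sqrt( 15)/15 , sqrt( 15 )/15, sqrt ( 7), E , 9*sqrt( 10) /10, pi, sqrt(11 ),sqrt(19),6, 8  *sqrt (14) ] 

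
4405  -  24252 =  - 19847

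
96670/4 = 24167 + 1/2 = 24167.50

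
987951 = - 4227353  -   - 5215304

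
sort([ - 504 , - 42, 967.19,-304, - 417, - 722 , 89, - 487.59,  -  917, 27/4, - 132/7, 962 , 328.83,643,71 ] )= [ - 917, - 722,  -  504, - 487.59, - 417 , - 304, - 42,-132/7,27/4,71, 89,328.83, 643,962,967.19]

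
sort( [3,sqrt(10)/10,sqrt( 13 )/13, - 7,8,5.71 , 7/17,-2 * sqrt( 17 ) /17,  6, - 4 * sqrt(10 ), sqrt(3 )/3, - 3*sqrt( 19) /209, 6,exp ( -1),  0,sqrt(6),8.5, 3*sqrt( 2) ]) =[ - 4*sqrt(10), - 7, - 2*sqrt(17 ) /17, - 3 * sqrt (19 ) /209, 0, sqrt( 13)/13, sqrt(  10)/10,exp( - 1), 7/17, sqrt( 3 ) /3,sqrt( 6) , 3, 3 * sqrt(2 ),5.71, 6 , 6 , 8,8.5] 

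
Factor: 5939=5939^1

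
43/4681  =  43/4681 = 0.01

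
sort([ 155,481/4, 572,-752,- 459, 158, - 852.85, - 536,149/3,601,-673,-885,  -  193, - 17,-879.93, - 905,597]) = [-905, - 885,  -  879.93,  -  852.85, - 752, - 673  ,-536, - 459,-193,-17,149/3,481/4, 155, 158,572 , 597,601 ] 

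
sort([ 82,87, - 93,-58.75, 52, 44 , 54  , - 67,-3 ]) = [ - 93,  -  67, - 58.75, - 3 , 44,52, 54,82, 87]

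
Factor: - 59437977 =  - 3^1*347^1 * 57097^1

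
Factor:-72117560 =-2^3*5^1*97^1*18587^1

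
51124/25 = 51124/25=2044.96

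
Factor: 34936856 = 2^3*4367107^1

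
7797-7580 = 217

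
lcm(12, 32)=96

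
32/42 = 16/21 = 0.76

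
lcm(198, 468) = 5148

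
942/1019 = 942/1019 = 0.92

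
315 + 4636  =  4951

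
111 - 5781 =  - 5670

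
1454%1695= 1454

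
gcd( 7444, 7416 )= 4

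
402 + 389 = 791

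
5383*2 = 10766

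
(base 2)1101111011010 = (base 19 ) 10E5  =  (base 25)ba5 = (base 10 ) 7130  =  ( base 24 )c92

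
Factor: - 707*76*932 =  - 50078224 = - 2^4*7^1*19^1*101^1*233^1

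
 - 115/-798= 115/798 =0.14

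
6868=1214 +5654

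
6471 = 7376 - 905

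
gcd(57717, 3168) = 99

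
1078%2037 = 1078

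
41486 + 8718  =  50204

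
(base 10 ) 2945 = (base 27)412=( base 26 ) 497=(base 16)B81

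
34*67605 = 2298570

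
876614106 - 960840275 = -84226169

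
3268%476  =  412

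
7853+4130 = 11983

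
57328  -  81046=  - 23718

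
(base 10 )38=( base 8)46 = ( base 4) 212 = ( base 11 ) 35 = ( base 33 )15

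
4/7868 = 1/1967 = 0.00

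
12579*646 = 8126034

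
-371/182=-53/26 =-2.04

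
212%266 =212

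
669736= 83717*8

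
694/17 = 40 + 14/17 = 40.82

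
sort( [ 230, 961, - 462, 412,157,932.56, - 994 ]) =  [ - 994,-462 , 157,230, 412,  932.56, 961 ]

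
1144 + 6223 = 7367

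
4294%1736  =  822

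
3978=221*18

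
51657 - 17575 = 34082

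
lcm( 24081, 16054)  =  48162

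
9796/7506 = 1 + 1145/3753= 1.31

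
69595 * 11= 765545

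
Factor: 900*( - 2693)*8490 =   -  20577213000 = -2^3*3^3 * 5^3* 283^1*2693^1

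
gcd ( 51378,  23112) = 6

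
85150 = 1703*50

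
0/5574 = 0 =0.00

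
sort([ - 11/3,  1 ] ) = [ - 11/3 , 1]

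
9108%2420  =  1848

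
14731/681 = 21+430/681 = 21.63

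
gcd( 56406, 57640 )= 2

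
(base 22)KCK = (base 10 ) 9964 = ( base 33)94v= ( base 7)41023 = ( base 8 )23354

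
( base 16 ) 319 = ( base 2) 1100011001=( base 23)1bb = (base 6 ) 3401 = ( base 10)793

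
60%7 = 4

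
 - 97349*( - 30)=2920470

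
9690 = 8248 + 1442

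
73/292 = 1/4 = 0.25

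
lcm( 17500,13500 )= 472500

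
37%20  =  17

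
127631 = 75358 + 52273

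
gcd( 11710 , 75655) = 5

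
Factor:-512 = -2^9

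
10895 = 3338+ 7557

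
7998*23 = 183954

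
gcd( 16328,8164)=8164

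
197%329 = 197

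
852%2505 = 852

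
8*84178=673424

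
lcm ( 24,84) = 168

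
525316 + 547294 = 1072610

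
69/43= 1 + 26/43 = 1.60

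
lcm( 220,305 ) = 13420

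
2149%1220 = 929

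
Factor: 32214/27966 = 7^1 * 13^1*79^(  -  1)=91/79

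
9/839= 9/839=0.01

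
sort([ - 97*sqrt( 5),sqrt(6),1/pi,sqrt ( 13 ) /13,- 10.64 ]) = [ - 97*sqrt( 5 ), - 10.64,sqrt( 13 ) /13, 1/pi, sqrt(6 ) ]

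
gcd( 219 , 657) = 219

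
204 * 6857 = 1398828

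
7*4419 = 30933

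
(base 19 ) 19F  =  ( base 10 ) 547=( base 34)g3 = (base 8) 1043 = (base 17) 1f3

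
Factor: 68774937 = 3^1 * 7^1*11^1*297727^1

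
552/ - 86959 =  - 1 + 86407/86959 =- 0.01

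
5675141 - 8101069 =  - 2425928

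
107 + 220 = 327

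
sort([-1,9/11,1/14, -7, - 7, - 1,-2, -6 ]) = [ - 7 , - 7,-6, - 2 ,-1, - 1,1/14,9/11 ]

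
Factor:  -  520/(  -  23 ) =2^3*5^1*13^1*23^( - 1)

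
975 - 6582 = - 5607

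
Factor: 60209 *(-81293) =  - 60209^1 * 81293^1 = - 4894570237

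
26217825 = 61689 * 425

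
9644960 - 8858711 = 786249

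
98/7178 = 49/3589= 0.01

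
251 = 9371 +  - 9120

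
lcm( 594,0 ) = 0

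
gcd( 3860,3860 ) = 3860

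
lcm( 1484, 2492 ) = 132076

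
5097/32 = 5097/32=159.28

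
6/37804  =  3/18902  =  0.00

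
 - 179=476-655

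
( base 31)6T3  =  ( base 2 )1101000001100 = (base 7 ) 25304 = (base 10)6668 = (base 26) 9MC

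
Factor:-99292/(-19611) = 2^2*3^(  -  2) * 103^1*241^1*2179^( - 1)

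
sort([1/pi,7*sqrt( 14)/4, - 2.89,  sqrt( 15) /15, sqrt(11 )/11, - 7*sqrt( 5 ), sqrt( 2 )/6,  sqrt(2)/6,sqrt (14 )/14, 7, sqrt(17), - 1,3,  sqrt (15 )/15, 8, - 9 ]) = [  -  7*sqrt( 5),-9, - 2.89, - 1,sqrt(2 )/6,  sqrt( 2)/6, sqrt(15)/15,  sqrt( 15)/15,  sqrt(14)/14,  sqrt( 11)/11,1/pi, 3, sqrt (17),7*sqrt( 14)/4, 7, 8 ]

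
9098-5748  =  3350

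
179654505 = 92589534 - -87064971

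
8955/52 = 172 + 11/52 = 172.21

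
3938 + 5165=9103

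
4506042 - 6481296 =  - 1975254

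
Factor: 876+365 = 1241=17^1*73^1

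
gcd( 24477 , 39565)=41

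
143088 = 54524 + 88564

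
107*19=2033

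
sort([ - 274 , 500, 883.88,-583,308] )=[-583, - 274, 308, 500, 883.88 ]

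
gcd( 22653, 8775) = 27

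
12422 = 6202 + 6220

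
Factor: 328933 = 11^1*17^1 * 1759^1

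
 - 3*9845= - 29535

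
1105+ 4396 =5501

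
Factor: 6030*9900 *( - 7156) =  - 427191732000=- 2^5*3^4*5^3*11^1*67^1*1789^1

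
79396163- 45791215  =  33604948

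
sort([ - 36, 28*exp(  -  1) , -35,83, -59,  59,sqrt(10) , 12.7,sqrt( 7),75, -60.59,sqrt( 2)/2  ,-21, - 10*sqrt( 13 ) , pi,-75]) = [ - 75 ,- 60.59,- 59,- 10 * sqrt( 13), - 36, - 35,  -  21, sqrt(2)/2, sqrt( 7) , pi,  sqrt( 10), 28 * exp( - 1 ) , 12.7,59, 75,83]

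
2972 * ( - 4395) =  - 13061940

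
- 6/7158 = -1 + 1192/1193 = -0.00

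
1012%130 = 102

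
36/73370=18/36685 = 0.00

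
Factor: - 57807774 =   -  2^1*3^2 * 71^1*45233^1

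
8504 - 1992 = 6512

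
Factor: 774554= 2^1*11^1*17^1*19^1  *  109^1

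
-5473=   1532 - 7005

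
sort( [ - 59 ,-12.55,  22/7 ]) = [ - 59,  -  12.55, 22/7 ]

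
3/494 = 3/494  =  0.01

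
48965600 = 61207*800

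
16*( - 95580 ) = -1529280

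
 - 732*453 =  - 331596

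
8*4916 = 39328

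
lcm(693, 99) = 693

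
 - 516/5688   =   - 1  +  431/474 =- 0.09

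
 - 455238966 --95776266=-359462700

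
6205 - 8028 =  - 1823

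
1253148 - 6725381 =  - 5472233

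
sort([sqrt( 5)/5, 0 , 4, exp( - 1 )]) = [ 0, exp( - 1 ), sqrt ( 5 ) /5,4]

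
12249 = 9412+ 2837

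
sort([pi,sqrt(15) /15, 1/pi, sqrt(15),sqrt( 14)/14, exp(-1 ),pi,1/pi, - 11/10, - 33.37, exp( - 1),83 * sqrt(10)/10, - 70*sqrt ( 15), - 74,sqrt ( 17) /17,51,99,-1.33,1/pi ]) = [ - 70*sqrt(15),-74, - 33.37, - 1.33, - 11/10, sqrt(17)/17, sqrt(15)/15,  sqrt(14)/14,1/pi,1/pi , 1/pi,exp( - 1), exp(-1 ), pi, pi,sqrt(15), 83 * sqrt(10) /10,51,99]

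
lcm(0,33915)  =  0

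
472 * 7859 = 3709448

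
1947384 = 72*27047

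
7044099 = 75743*93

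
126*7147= 900522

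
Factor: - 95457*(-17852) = 2^2 * 3^1*47^1*677^1*4463^1=1704098364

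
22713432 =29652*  766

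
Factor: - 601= - 601^1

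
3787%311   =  55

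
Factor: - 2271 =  - 3^1*757^1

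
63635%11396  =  6655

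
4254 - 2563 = 1691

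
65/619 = 65/619  =  0.11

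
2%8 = 2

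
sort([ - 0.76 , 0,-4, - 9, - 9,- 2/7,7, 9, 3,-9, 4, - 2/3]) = [ - 9 ,-9, - 9 , - 4, - 0.76, - 2/3, - 2/7,0, 3, 4, 7,9 ] 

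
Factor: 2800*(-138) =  - 386400 = - 2^5 * 3^1*5^2 * 7^1*23^1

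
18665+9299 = 27964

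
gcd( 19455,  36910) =5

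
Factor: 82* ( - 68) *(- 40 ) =223040 = 2^6*5^1*17^1*41^1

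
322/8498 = 23/607 = 0.04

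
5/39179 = 5/39179 = 0.00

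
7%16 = 7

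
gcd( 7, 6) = 1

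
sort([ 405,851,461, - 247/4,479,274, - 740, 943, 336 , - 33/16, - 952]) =[-952, - 740, - 247/4,- 33/16,274,336,405,461,479,851,943] 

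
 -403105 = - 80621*5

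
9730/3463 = 2+2804/3463 = 2.81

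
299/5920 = 299/5920= 0.05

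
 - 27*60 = -1620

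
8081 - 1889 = 6192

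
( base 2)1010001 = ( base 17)4d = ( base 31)2j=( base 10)81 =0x51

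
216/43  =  216/43 = 5.02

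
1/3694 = 1/3694 = 0.00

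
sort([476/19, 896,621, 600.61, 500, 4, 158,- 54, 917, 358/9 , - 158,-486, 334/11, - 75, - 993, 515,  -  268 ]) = [-993,  -  486, - 268,- 158 , - 75, - 54 , 4, 476/19,334/11 , 358/9, 158, 500,  515, 600.61,  621,896 , 917]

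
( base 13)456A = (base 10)9721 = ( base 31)A3I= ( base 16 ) 25f9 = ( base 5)302341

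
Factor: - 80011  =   - 29^1*31^1*89^1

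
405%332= 73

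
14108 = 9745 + 4363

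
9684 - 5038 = 4646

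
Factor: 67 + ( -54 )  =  13^1 =13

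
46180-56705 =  - 10525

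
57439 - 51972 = 5467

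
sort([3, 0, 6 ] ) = [ 0,3 , 6]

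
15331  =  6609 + 8722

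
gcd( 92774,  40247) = 1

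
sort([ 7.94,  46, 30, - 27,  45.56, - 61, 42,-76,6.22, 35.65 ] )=[-76,-61, - 27, 6.22,7.94,30, 35.65, 42,45.56, 46]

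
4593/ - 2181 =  - 1531/727= - 2.11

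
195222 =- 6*( - 32537)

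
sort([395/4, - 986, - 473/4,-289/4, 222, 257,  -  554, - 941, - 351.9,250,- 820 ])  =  [ - 986,-941, - 820,  -  554,-351.9, - 473/4, - 289/4,395/4, 222,250,257]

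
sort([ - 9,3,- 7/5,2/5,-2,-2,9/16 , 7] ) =[-9, - 2,-2,-7/5,2/5,9/16,3, 7]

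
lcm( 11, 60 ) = 660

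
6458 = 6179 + 279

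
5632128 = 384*14667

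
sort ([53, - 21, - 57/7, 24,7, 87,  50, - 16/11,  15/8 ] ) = [ - 21, - 57/7,- 16/11,  15/8,  7, 24, 50 , 53 , 87]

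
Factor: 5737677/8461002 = 173869/256394 = 2^ ( - 1 )*17^ ( - 1 )*19^1* 7541^( - 1 ) * 9151^1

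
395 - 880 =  - 485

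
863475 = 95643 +767832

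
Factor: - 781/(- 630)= 2^( - 1)*3^( - 2 )*5^(-1)*7^ (-1 )*11^1*71^1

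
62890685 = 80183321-17292636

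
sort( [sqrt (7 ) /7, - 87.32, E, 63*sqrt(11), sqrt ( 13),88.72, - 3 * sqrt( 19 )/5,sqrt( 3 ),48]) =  [ - 87.32, - 3*sqrt(19 ) /5,sqrt( 7)/7 , sqrt (3),  E, sqrt( 13), 48,88.72, 63 * sqrt( 11 )]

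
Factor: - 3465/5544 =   -  5/8 = - 2^( - 3)*5^1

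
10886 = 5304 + 5582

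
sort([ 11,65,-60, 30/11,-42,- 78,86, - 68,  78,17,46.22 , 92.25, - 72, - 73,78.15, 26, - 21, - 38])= [ - 78, - 73, - 72, - 68, - 60, - 42,  -  38, - 21, 30/11,11, 17,26,46.22,65,78,78.15,86,92.25]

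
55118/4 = 27559/2 = 13779.50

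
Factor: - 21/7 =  - 3^1 = - 3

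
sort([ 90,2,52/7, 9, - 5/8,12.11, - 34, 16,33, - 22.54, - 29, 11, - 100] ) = [ - 100 ,-34, - 29, - 22.54, - 5/8, 2,52/7, 9,11,12.11,16,33, 90 ]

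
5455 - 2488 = 2967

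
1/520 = 1/520 = 0.00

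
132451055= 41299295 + 91151760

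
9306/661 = 9306/661= 14.08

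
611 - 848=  - 237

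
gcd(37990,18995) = 18995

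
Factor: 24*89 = 2136= 2^3 * 3^1*89^1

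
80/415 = 16/83 = 0.19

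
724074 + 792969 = 1517043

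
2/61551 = 2/61551 = 0.00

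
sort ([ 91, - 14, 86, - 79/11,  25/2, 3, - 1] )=[ - 14, - 79/11, - 1, 3 , 25/2,86,91]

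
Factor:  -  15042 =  - 2^1*3^1*23^1*109^1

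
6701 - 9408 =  - 2707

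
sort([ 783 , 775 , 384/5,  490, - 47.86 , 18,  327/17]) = [-47.86,18 , 327/17 , 384/5, 490,  775,783]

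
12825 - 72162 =- 59337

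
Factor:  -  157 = - 157^1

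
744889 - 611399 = 133490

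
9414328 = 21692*434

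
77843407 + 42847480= 120690887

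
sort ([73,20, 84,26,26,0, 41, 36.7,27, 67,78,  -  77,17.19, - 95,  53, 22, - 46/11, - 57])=[ - 95, - 77, - 57, - 46/11,0 , 17.19,20, 22, 26,26,27, 36.7 , 41,53, 67 , 73, 78,84]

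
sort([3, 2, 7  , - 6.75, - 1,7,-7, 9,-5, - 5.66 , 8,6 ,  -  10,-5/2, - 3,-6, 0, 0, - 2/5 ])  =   [ - 10, - 7, - 6.75,- 6, - 5.66, - 5, - 3,-5/2, - 1 , - 2/5,0,0,  2,  3, 6 , 7,7 , 8,  9]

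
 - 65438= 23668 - 89106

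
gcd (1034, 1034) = 1034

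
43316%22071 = 21245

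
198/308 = 9/14 = 0.64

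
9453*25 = 236325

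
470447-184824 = 285623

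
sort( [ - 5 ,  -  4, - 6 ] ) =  [-6,-5, - 4 ] 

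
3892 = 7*556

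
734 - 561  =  173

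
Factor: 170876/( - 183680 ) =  - 2^(-5 )*5^( - 1)*7^ ( - 1)*41^ ( - 1)*42719^1 = -42719/45920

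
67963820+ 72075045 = 140038865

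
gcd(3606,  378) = 6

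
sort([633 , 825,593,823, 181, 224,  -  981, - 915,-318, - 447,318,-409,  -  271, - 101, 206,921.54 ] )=[ - 981, - 915, - 447, - 409, - 318, - 271,-101,181 , 206 , 224,318,  593,633, 823,825, 921.54]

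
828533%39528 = 37973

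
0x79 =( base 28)49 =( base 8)171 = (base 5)441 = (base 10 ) 121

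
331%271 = 60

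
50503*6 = 303018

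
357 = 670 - 313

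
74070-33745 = 40325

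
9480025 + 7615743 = 17095768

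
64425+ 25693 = 90118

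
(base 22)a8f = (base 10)5031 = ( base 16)13a7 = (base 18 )F99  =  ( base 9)6810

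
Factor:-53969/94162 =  - 2^( - 1 )*23^(- 2 )* 29^1*89^ ( - 1)*1861^1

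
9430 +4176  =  13606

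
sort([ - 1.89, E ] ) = [ - 1.89, E] 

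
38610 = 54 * 715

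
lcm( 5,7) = 35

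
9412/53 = 177 + 31/53 = 177.58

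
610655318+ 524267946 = 1134923264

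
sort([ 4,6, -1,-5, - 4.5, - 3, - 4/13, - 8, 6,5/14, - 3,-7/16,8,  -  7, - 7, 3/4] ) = [ - 8,-7, - 7, - 5 , - 4.5, - 3, - 3, - 1,- 7/16, - 4/13, 5/14, 3/4, 4, 6, 6, 8] 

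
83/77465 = 83/77465 = 0.00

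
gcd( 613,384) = 1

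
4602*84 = 386568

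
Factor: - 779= - 19^1* 41^1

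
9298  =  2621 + 6677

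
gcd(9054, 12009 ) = 3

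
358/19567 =358/19567 =0.02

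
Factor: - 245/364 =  - 35/52 = -2^(  -  2)*5^1 * 7^1*13^ ( - 1)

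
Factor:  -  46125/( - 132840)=2^( - 3)*3^( - 2)*5^2 = 25/72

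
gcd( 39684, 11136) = 12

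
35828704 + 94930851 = 130759555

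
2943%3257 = 2943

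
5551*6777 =37619127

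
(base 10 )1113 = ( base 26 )1gl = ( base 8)2131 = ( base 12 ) 789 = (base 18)37F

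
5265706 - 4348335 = 917371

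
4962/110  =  45 + 6/55 = 45.11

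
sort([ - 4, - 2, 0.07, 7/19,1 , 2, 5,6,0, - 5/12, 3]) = [ - 4, - 2,-5/12 , 0, 0.07,  7/19,1,2,3,5, 6 ]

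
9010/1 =9010 = 9010.00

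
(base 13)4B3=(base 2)1100110110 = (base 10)822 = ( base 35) NH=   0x336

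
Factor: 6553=6553^1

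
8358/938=597/67 = 8.91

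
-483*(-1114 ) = 538062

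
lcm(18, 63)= 126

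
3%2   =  1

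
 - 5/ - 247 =5/247= 0.02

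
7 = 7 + 0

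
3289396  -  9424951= - 6135555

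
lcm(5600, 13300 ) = 106400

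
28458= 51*558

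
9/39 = 3/13 = 0.23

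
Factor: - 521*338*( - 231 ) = 40678638 =2^1 * 3^1*7^1*11^1*13^2*521^1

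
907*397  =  360079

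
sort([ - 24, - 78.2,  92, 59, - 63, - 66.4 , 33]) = [-78.2,-66.4,  -  63,  -  24,  33,59,92]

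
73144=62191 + 10953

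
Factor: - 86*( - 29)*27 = 67338 = 2^1*3^3*29^1*43^1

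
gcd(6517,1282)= 1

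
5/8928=5/8928=0.00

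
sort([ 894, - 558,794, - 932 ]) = [ - 932, - 558, 794,894]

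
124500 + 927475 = 1051975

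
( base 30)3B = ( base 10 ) 101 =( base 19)56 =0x65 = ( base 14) 73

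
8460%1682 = 50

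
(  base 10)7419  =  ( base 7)30426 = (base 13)34b9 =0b1110011111011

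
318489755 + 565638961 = 884128716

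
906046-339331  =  566715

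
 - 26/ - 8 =13/4= 3.25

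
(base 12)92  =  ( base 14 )7c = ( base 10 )110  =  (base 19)5F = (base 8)156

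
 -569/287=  - 2 +5/287 = - 1.98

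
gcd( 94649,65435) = 1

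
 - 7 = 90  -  97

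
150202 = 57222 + 92980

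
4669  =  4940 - 271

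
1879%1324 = 555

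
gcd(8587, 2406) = 1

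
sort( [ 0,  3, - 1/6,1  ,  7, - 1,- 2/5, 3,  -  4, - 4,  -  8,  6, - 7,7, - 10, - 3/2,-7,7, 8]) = [ - 10, - 8, - 7, - 7, - 4  , - 4, - 3/2, - 1, - 2/5 , - 1/6,0,1, 3,  3,6 , 7, 7,7,8] 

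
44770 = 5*8954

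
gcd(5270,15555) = 85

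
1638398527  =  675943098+962455429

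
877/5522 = 877/5522  =  0.16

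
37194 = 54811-17617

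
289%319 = 289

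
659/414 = 659/414 = 1.59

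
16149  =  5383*3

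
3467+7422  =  10889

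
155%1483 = 155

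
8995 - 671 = 8324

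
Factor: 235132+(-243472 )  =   - 8340 = - 2^2*3^1*5^1*139^1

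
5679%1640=759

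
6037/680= 6037/680  =  8.88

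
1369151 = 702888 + 666263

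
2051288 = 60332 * 34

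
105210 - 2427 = 102783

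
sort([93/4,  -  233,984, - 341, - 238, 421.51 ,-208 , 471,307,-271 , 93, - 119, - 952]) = [-952, - 341, - 271, - 238, - 233, - 208 , - 119, 93/4,93,307, 421.51,471,984 ]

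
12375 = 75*165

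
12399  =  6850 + 5549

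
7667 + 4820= 12487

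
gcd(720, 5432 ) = 8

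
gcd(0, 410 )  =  410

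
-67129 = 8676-75805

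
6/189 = 2/63 = 0.03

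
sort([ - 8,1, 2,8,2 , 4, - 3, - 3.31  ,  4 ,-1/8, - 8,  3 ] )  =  [ - 8, - 8, - 3.31, - 3, - 1/8,1,2,  2,3,4,  4 , 8 ] 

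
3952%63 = 46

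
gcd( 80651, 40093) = 1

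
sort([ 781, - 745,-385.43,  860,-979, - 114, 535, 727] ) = [-979, - 745, - 385.43, - 114, 535, 727,781,860 ]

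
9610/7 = 9610/7 = 1372.86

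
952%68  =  0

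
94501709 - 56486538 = 38015171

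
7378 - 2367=5011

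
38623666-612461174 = - 573837508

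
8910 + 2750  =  11660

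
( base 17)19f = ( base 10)457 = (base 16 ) 1c9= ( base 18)177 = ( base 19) 151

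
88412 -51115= 37297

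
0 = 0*4984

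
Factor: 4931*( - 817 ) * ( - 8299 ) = 19^1 * 43^2 * 193^1 * 4931^1 = 33433575473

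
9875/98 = 100 + 75/98 = 100.77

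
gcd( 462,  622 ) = 2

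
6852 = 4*1713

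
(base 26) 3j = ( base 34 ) 2T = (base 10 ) 97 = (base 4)1201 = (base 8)141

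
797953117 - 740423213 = 57529904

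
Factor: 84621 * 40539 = 3430450719 = 3^2*67^1*421^1*13513^1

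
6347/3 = 2115 + 2/3 = 2115.67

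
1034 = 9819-8785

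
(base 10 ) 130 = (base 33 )3v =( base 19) 6g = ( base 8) 202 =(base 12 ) aa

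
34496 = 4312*8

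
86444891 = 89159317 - 2714426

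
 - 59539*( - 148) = 8811772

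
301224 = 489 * 616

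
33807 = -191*( - 177) 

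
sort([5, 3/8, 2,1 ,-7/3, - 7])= [ - 7, - 7/3,3/8, 1 , 2,5]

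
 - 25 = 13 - 38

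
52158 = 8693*6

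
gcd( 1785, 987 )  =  21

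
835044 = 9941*84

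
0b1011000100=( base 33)lf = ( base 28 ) p8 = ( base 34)KS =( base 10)708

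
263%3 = 2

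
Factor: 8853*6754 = 59793162 = 2^1*3^1*11^1*13^1 * 227^1*307^1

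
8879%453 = 272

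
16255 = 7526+8729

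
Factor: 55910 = 2^1*5^1*5591^1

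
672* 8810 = 5920320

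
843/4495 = 843/4495  =  0.19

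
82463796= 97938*842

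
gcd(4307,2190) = 73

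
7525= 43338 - 35813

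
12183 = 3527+8656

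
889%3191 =889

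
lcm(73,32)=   2336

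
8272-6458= 1814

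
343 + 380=723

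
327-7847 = -7520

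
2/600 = 1/300= 0.00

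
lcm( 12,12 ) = 12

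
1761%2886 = 1761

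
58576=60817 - 2241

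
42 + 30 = 72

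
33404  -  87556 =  - 54152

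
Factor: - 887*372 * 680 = -224375520  =  - 2^5 * 3^1*5^1*17^1*31^1*887^1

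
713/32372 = 713/32372= 0.02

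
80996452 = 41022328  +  39974124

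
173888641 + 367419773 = 541308414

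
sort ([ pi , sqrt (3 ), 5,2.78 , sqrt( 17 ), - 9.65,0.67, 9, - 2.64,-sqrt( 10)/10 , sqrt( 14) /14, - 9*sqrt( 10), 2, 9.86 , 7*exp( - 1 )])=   [-9  *sqrt( 10 ), - 9.65, - 2.64, - sqrt( 10 ) /10,sqrt( 14 ) /14 , 0.67, sqrt( 3),2,7 * exp( - 1 ), 2.78 , pi,sqrt(17) , 5 , 9,9.86]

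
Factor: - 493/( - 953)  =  17^1*29^1*953^ ( - 1)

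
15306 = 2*7653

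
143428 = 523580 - 380152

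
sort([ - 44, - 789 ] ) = [ - 789, - 44]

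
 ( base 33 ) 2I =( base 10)84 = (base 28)30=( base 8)124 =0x54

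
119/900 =119/900 = 0.13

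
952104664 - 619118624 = 332986040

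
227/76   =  227/76   =  2.99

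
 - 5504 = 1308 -6812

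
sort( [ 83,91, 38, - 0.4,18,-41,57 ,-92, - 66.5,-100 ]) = [ - 100, - 92, - 66.5, - 41,  -  0.4,  18, 38 , 57, 83, 91 ] 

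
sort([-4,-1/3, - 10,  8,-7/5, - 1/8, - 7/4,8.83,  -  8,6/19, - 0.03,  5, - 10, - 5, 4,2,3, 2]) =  [ - 10, - 10, -8, - 5, - 4,-7/4, - 7/5 , - 1/3, - 1/8, - 0.03, 6/19, 2, 2, 3, 4,5, 8,  8.83]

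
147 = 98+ 49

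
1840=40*46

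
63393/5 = 63393/5  =  12678.60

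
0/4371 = 0   =  0.00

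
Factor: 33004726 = 2^1*29^1 *569047^1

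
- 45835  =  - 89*515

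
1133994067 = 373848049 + 760146018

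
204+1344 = 1548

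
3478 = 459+3019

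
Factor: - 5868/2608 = - 2^(-2)*3^2 = -9/4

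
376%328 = 48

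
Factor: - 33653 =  - 73^1*461^1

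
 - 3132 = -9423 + 6291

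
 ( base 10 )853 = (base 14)44D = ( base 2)1101010101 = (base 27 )14G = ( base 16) 355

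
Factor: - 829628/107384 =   -  479/62 = -  2^( - 1)*31^(  -  1)*479^1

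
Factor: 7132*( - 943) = - 6725476= - 2^2* 23^1*41^1*1783^1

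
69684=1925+67759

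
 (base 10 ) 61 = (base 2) 111101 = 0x3D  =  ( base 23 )2f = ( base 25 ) 2b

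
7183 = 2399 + 4784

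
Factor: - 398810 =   -  2^1*5^1 * 19^1 * 2099^1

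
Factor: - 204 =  - 2^2 *3^1 *17^1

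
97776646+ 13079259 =110855905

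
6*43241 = 259446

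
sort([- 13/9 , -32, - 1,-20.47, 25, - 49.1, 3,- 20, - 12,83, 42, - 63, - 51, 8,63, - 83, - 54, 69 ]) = [ - 83  ,  -  63 ,-54, - 51, - 49.1, - 32,  -  20.47, - 20, - 12, - 13/9,- 1, 3, 8, 25, 42,63, 69, 83 ]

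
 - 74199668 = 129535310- 203734978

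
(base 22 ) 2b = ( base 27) 21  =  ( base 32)1N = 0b110111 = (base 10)55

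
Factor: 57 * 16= 912 = 2^4*3^1 * 19^1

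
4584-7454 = - 2870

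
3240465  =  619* 5235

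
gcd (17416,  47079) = 1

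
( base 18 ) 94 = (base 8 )246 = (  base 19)8e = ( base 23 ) 75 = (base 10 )166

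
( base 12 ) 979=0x56D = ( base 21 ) 333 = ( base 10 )1389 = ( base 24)29L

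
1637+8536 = 10173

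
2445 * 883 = 2158935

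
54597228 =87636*623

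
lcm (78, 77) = 6006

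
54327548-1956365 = 52371183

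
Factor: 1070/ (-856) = - 2^ ( - 2)*5^1 = -  5/4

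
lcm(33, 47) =1551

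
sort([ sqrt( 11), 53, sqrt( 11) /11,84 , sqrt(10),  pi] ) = [sqrt( 11 )/11,pi, sqrt(10 ) , sqrt( 11), 53,  84 ] 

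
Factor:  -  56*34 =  - 1904 = -  2^4*7^1*17^1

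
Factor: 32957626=2^1*13^1*53^1*23917^1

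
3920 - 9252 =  - 5332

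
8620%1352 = 508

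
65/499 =65/499 = 0.13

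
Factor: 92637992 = 2^3* 587^1 * 19727^1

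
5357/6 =892+ 5/6 = 892.83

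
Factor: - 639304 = - 2^3*157^1 * 509^1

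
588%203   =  182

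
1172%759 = 413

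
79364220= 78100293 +1263927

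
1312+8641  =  9953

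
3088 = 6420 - 3332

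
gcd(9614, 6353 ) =1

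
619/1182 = 619/1182 = 0.52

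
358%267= 91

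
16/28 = 4/7= 0.57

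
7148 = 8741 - 1593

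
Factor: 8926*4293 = 38319318  =  2^1*3^4*53^1*4463^1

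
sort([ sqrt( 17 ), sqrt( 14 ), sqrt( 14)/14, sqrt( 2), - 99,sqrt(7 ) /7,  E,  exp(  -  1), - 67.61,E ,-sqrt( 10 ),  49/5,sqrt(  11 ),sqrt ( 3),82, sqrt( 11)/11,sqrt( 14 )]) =[ - 99, - 67.61, - sqrt( 10),sqrt(14 )/14,sqrt(11 )/11,exp ( - 1),sqrt (7)/7,sqrt( 2),  sqrt ( 3 ) , E,E,sqrt( 11 ) , sqrt( 14),  sqrt(14),sqrt( 17 ),49/5,  82] 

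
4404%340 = 324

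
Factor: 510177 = 3^1 * 173^1 * 983^1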